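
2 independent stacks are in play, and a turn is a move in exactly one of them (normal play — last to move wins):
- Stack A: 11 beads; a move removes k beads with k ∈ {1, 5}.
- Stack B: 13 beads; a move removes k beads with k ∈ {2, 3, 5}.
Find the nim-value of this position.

For stack A, compute g(0), g(1), … with moves {1, 5}:
k:     0  1  2  3  4  5  6  7  8  9 10 11
g(k):  0  1  0  1  0  1  0  1  0  1  0  1
So g(11) = 1.
For stack B, compute g(0), g(1), … with moves {2, 3, 5}:
k:     0  1  2  3  4  5  6  7  8  9 10 11 12 13
g(k):  0  0  1  1  2  2  3  0  0  1  1  2  2  3
So g(13) = 3.
By the Sprague-Grundy theorem, the Grundy value of a sum of independent games is the XOR of the component values.
Combined value = 1 XOR 3 = 2.

2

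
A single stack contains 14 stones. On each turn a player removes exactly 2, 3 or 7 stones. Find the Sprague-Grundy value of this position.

2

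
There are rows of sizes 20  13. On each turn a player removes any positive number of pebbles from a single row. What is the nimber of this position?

25

Write each in binary and XOR column by column:
  10100  (20)
  01101  (13)
  -----
  11001  (25)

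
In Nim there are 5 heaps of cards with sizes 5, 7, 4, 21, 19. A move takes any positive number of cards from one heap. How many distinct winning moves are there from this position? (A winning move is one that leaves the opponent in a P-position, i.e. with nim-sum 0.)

Nim-sum: 5 ⊕ 7 ⊕ 4 ⊕ 21 ⊕ 19 = 0.
The nim-sum is already 0, so every move leaves a nonzero nim-sum — there are no winning moves.

0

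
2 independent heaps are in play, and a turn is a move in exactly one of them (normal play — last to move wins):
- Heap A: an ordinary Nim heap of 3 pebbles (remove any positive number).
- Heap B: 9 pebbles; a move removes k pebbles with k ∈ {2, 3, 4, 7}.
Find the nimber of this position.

7

Heap A is a plain Nim heap of size 3, so its Grundy value is 3.
For heap B, compute g(0), g(1), … with moves {2, 3, 4, 7}:
g(0) = mex{} = 0
g(1) = mex{} = 0
g(2) = mex{0} = 1
g(3) = mex{0} = 1
g(4) = mex{0,1} = 2
g(5) = mex{0,1} = 2
g(6) = mex{1,2} = 0
g(7) = mex{0,1,2} = 3
g(8) = mex{0,2} = 1
g(9) = mex{0,1,2,3} = 4
So g(9) = 4.
By the Sprague-Grundy theorem, the Grundy value of a sum of independent games is the XOR of the component values.
Combined value = 3 XOR 4 = 7.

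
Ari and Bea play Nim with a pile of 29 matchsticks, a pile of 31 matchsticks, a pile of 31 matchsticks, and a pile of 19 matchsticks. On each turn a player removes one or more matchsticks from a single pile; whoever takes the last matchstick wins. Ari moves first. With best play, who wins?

Ari wins

Nim-sum: 29 XOR 31 XOR 31 XOR 19 = 14.
The nim-sum is 14 ≠ 0, so this is an N-position: the player to move can win; Ari has a winning move.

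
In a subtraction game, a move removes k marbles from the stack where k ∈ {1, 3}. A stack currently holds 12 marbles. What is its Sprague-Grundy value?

0

Build the Grundy sequence with g(k) = mex{g(k−s) : s ∈ {1, 3}, s ≤ k}:
g(0) = mex{} = 0
g(1) = mex{0} = 1
g(2) = mex{1} = 0
g(3) = mex{0} = 1
g(4) = mex{1} = 0
g(5) = mex{0} = 1
g(6) = mex{1} = 0
g(7) = mex{0} = 1
g(8) = mex{1} = 0
g(9) = mex{0} = 1
g(10) = mex{1} = 0
g(11) = mex{0} = 1
g(12) = mex{1} = 0
So g(12) = 0.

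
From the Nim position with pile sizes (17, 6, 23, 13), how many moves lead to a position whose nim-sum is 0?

1

Write each in binary and XOR column by column:
  10001  (17)
  00110  (6)
  10111  (23)
  01101  (13)
  -----
  01101  (13)
The overall nim-sum is X = 13. A pile of size p has a winning move iff p XOR X < p (reduce it to p XOR X).
  17: 17 XOR 13 = 28 ≥ 17 — no move.
  6: 6 XOR 13 = 11 ≥ 6 — no move.
  23: 23 XOR 13 = 26 ≥ 23 — no move.
  13: 13 XOR 13 = 0 < 13 — winning move (to 0).
That gives 1 winning move.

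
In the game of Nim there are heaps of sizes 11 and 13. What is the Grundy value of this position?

6

In binary:
  1011  (11)
  1101  (13)
  ----
  0110  (6)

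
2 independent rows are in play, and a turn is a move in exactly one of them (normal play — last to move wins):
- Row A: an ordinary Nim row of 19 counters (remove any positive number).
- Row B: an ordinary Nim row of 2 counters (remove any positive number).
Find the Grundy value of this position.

17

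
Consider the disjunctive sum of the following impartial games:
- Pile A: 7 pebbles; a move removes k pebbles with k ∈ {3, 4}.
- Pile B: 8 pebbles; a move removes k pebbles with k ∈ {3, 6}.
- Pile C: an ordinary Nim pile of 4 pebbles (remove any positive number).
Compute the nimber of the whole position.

6

For pile A, compute g(0), g(1), … with moves {3, 4}:
g(0) = mex{} = 0
g(1) = mex{} = 0
g(2) = mex{} = 0
g(3) = mex{0} = 1
g(4) = mex{0} = 1
g(5) = mex{0} = 1
g(6) = mex{0,1} = 2
g(7) = mex{1} = 0
So g(7) = 0.
For pile B, compute g(0), g(1), … with moves {3, 6}:
k:     0  1  2  3  4  5  6  7  8
g(k):  0  0  0  1  1  1  2  2  2
So g(8) = 2.
Pile C is a plain Nim pile of size 4, so its Grundy value is 4.
The value of a disjunctive sum is the nim-sum of the parts.
Combined value = 0 XOR 2 XOR 4 = 6.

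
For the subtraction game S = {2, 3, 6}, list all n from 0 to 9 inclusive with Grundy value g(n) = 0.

0, 1, 5, 9

Compute g(0), g(1), … for moves {2, 3, 6}:
g(0) = mex{} = 0
g(1) = mex{} = 0
g(2) = mex{0} = 1
g(3) = mex{0} = 1
g(4) = mex{0,1} = 2
g(5) = mex{1} = 0
g(6) = mex{0,1,2} = 3
g(7) = mex{0,2} = 1
g(8) = mex{0,1,3} = 2
g(9) = mex{1,3} = 0
The P-positions (g = 0) in 0..9 are 0, 1, 5, 9.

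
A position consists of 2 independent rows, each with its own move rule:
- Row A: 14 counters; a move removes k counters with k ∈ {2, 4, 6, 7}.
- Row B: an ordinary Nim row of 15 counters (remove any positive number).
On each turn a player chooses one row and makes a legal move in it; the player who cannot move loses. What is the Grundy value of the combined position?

13

Build the Grundy sequence for row A with g(k) = mex{g(k−s) : s ∈ {2, 4, 6, 7}, s ≤ k}:
k:     0  1  2  3  4  5  6  7  8  9 10 11 12 13 14
g(k):  0  0  1  1  2  2  3  3  4  0  0  1  1  2  2
So g(14) = 2.
Row B is a plain Nim row of size 15, so its Grundy value is 15.
The value of a disjunctive sum is the nim-sum of the parts.
Combined value = 2 XOR 15 = 13.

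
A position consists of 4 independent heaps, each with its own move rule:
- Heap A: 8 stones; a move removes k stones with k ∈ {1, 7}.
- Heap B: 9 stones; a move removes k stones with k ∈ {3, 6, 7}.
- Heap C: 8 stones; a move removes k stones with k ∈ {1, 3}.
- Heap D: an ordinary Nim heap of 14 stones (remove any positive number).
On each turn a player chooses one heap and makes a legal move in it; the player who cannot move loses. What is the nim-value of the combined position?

13

Build the Grundy sequence for heap A with g(k) = mex{g(k−s) : s ∈ {1, 7}, s ≤ k}:
k:     0  1  2  3  4  5  6  7  8
g(k):  0  1  0  1  0  1  0  1  0
So g(8) = 0.
Grundy values for heap B (subtraction set {3, 6, 7}):
k:     0  1  2  3  4  5  6  7  8  9
g(k):  0  0  0  1  1  1  2  2  2  3
So g(9) = 3.
Grundy values for heap C (subtraction set {1, 3}):
k:     0  1  2  3  4  5  6  7  8
g(k):  0  1  0  1  0  1  0  1  0
So g(8) = 0.
Heap D is a plain Nim heap of size 14, so its Grundy value is 14.
The value of a disjunctive sum is the nim-sum of the parts.
Combined value = 0 ⊕ 3 ⊕ 0 ⊕ 14 = 13.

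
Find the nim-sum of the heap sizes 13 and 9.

Nim-sum: 13 ⊕ 9 = 4.

4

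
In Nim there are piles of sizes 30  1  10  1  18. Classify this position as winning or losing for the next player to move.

Nim-sum: 30 XOR 1 XOR 10 XOR 1 XOR 18 = 6.
The nim-sum is 6 ≠ 0, so this is an N-position: the player to move can win.

Winning position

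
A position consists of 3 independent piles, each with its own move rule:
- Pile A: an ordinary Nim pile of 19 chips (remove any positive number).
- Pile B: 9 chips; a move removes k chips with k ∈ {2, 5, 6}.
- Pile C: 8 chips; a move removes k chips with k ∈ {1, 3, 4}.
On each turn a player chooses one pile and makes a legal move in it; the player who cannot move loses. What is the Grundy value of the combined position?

16

Pile A is a plain Nim pile of size 19, so its Grundy value is 19.
Grundy values for pile B (subtraction set {2, 5, 6}):
k:     0  1  2  3  4  5  6  7  8  9
g(k):  0  0  1  1  0  2  1  3  0  2
So g(9) = 2.
Grundy values for pile C (subtraction set {1, 3, 4}):
g(0) = mex{} = 0
g(1) = mex{0} = 1
g(2) = mex{1} = 0
g(3) = mex{0} = 1
g(4) = mex{0,1} = 2
g(5) = mex{0,1,2} = 3
g(6) = mex{0,1,3} = 2
g(7) = mex{1,2} = 0
g(8) = mex{0,2,3} = 1
So g(8) = 1.
The value of a disjunctive sum is the nim-sum of the parts.
Combined value = 19 XOR 2 XOR 1 = 16.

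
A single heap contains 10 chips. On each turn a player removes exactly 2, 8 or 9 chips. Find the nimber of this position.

3

Grundy values for subtraction set {2, 8, 9}:
g(0) = mex{} = 0
g(1) = mex{} = 0
g(2) = mex{0} = 1
g(3) = mex{0} = 1
g(4) = mex{1} = 0
g(5) = mex{1} = 0
g(6) = mex{0} = 1
g(7) = mex{0} = 1
g(8) = mex{0,1} = 2
g(9) = mex{0,1} = 2
g(10) = mex{0,1,2} = 3
So g(10) = 3.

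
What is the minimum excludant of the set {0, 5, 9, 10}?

1

0 is in the set but 1 is not, so the mex is 1.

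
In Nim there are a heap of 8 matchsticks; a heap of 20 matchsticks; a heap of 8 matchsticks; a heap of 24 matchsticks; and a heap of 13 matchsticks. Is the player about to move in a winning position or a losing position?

Winning position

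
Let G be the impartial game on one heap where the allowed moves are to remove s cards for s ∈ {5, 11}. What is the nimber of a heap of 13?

2

Build the Grundy sequence with g(k) = mex{g(k−s) : s ∈ {5, 11}, s ≤ k}:
k:     0  1  2  3  4  5  6  7  8  9 10 11 12 13
g(k):  0  0  0  0  0  1  1  1  1  1  0  2  2  2
So g(13) = 2.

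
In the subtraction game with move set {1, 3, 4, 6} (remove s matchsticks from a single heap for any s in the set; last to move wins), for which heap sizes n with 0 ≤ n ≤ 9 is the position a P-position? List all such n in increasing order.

0, 2, 7, 9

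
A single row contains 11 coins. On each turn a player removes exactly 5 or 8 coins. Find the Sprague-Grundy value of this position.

2

Grundy values for subtraction set {5, 8}:
g(0) = mex{} = 0
g(1) = mex{} = 0
g(2) = mex{} = 0
g(3) = mex{} = 0
g(4) = mex{} = 0
g(5) = mex{0} = 1
g(6) = mex{0} = 1
g(7) = mex{0} = 1
g(8) = mex{0} = 1
g(9) = mex{0} = 1
g(10) = mex{0,1} = 2
g(11) = mex{0,1} = 2
So g(11) = 2.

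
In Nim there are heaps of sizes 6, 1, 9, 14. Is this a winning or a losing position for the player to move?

Write each in binary and XOR column by column:
  0110  (6)
  0001  (1)
  1001  (9)
  1110  (14)
  ----
  0000  (0)
The nim-sum is 0, so this is a P-position: the player to move is in a losing position under optimal play.

Losing position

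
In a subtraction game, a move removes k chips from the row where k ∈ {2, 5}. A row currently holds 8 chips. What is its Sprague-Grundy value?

0

Build the Grundy sequence with g(k) = mex{g(k−s) : s ∈ {2, 5}, s ≤ k}:
g(0) = mex{} = 0
g(1) = mex{} = 0
g(2) = mex{0} = 1
g(3) = mex{0} = 1
g(4) = mex{1} = 0
g(5) = mex{0,1} = 2
g(6) = mex{0} = 1
g(7) = mex{1,2} = 0
g(8) = mex{1} = 0
So g(8) = 0.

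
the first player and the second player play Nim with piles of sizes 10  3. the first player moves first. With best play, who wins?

In binary:
  1010  (10)
  0011  (3)
  ----
  1001  (9)
The nim-sum is 9 ≠ 0, so this is an N-position: the player to move can win; the first player has a winning move.

the first player wins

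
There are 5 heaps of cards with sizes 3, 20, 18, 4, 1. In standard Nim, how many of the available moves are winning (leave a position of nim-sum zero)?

0

Compute the nim-sum pairwise:
3 ^ 20 = 23
23 ^ 18 = 5
5 ^ 4 = 1
1 ^ 1 = 0
The nim-sum is already 0, so every move leaves a nonzero nim-sum — there are no winning moves.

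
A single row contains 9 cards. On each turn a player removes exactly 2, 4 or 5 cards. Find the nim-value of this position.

1

Build the Grundy sequence with g(k) = mex{g(k−s) : s ∈ {2, 4, 5}, s ≤ k}:
k:     0  1  2  3  4  5  6  7  8  9
g(k):  0  0  1  1  2  2  3  0  0  1
So g(9) = 1.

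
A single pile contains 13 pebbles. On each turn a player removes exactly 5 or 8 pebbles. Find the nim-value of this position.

0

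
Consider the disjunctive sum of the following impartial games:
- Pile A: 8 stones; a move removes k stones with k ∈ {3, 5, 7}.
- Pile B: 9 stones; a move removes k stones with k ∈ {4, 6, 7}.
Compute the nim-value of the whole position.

0

Build the Grundy sequence for pile A with g(k) = mex{g(k−s) : s ∈ {3, 5, 7}, s ≤ k}:
g(0) = mex{} = 0
g(1) = mex{} = 0
g(2) = mex{} = 0
g(3) = mex{0} = 1
g(4) = mex{0} = 1
g(5) = mex{0} = 1
g(6) = mex{0,1} = 2
g(7) = mex{0,1} = 2
g(8) = mex{0,1} = 2
So g(8) = 2.
For pile B, compute g(0), g(1), … with moves {4, 6, 7}:
k:     0  1  2  3  4  5  6  7  8  9
g(k):  0  0  0  0  1  1  1  1  2  2
So g(9) = 2.
The value of a disjunctive sum is the nim-sum of the parts.
Combined value = 2 XOR 2 = 0.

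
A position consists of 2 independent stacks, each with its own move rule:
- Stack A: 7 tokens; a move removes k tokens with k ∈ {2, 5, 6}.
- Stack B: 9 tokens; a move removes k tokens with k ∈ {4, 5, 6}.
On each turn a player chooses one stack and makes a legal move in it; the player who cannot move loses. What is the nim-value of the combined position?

Grundy values for stack A (subtraction set {2, 5, 6}):
k:     0  1  2  3  4  5  6  7
g(k):  0  0  1  1  0  2  1  3
So g(7) = 3.
For stack B, compute g(0), g(1), … with moves {4, 5, 6}:
k:     0  1  2  3  4  5  6  7  8  9
g(k):  0  0  0  0  1  1  1  1  2  2
So g(9) = 2.
The value of a disjunctive sum is the nim-sum of the parts.
Combined value = 3 ⊕ 2 = 1.

1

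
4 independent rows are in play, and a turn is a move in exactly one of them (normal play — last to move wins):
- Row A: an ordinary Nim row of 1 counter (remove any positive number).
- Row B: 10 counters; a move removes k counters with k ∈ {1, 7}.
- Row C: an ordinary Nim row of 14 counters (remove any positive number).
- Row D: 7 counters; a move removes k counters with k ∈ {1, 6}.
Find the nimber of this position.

15

Row A is a plain Nim row of size 1, so its Grundy value is 1.
Grundy values for row B (subtraction set {1, 7}):
k:     0  1  2  3  4  5  6  7  8  9 10
g(k):  0  1  0  1  0  1  0  1  0  1  0
So g(10) = 0.
Row C is a plain Nim row of size 14, so its Grundy value is 14.
For row D, compute g(0), g(1), … with moves {1, 6}:
k:     0  1  2  3  4  5  6  7
g(k):  0  1  0  1  0  1  2  0
So g(7) = 0.
The value of a disjunctive sum is the nim-sum of the parts.
Combined value = 1 XOR 0 XOR 14 XOR 0 = 15.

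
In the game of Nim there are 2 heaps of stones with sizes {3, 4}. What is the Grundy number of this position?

7

Nim-sum: 3 ^ 4 = 7.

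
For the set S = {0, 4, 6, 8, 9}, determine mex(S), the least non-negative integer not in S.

1

0 is in the set but 1 is not, so the mex is 1.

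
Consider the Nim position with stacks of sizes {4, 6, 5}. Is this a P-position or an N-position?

N-position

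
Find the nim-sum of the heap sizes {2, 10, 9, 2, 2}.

1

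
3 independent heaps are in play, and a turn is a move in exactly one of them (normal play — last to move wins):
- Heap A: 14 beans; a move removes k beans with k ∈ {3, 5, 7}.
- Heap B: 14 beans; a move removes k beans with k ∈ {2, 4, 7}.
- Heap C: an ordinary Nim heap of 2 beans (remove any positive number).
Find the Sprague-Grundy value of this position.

Build the Grundy sequence for heap A with g(k) = mex{g(k−s) : s ∈ {3, 5, 7}, s ≤ k}:
g(0) = mex{} = 0
g(1) = mex{} = 0
g(2) = mex{} = 0
g(3) = mex{0} = 1
g(4) = mex{0} = 1
g(5) = mex{0} = 1
g(6) = mex{0,1} = 2
g(7) = mex{0,1} = 2
g(8) = mex{0,1} = 2
g(9) = mex{0,1,2} = 3
g(10) = mex{1,2} = 0
g(11) = mex{1,2} = 0
g(12) = mex{1,2,3} = 0
g(13) = mex{0,2} = 1
g(14) = mex{0,2,3} = 1
So g(14) = 1.
For heap B, compute g(0), g(1), … with moves {2, 4, 7}:
k:     0  1  2  3  4  5  6  7  8  9 10 11 12 13 14
g(k):  0  0  1  1  2  2  0  3  1  0  2  1  0  2  1
So g(14) = 1.
Heap C is a plain Nim heap of size 2, so its Grundy value is 2.
By the Sprague-Grundy theorem, the Grundy value of a sum of independent games is the XOR of the component values.
Combined value = 1 ⊕ 1 ⊕ 2 = 2.

2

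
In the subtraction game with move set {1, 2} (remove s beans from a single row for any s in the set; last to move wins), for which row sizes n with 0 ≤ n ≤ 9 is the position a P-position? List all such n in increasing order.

0, 3, 6, 9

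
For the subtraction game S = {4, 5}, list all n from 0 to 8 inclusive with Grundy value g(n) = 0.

0, 1, 2, 3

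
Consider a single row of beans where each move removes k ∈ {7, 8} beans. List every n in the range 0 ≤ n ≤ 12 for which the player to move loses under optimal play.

Grundy values for subtraction set {7, 8}:
k:     0  1  2  3  4  5  6  7  8  9 10 11 12
g(k):  0  0  0  0  0  0  0  1  1  1  1  1  1
The P-positions (g = 0) in 0..12 are 0, 1, 2, 3, 4, 5, 6.

0, 1, 2, 3, 4, 5, 6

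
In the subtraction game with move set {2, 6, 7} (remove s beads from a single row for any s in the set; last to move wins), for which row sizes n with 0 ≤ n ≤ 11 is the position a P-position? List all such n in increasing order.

Compute g(0), g(1), … for moves {2, 6, 7}:
k:     0  1  2  3  4  5  6  7  8  9 10 11
g(k):  0  0  1  1  0  0  1  1  2  0  3  1
The P-positions (g = 0) in 0..11 are 0, 1, 4, 5, 9.

0, 1, 4, 5, 9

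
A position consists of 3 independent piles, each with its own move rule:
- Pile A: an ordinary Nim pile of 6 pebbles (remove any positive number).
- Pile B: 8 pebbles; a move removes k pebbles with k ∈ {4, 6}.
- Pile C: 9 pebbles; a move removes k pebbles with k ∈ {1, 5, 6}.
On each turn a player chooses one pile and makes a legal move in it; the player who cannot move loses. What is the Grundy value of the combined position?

7

Pile A is a plain Nim pile of size 6, so its Grundy value is 6.
Grundy values for pile B (subtraction set {4, 6}):
g(0) = mex{} = 0
g(1) = mex{} = 0
g(2) = mex{} = 0
g(3) = mex{} = 0
g(4) = mex{0} = 1
g(5) = mex{0} = 1
g(6) = mex{0} = 1
g(7) = mex{0} = 1
g(8) = mex{0,1} = 2
So g(8) = 2.
Grundy values for pile C (subtraction set {1, 5, 6}):
g(0) = mex{} = 0
g(1) = mex{0} = 1
g(2) = mex{1} = 0
g(3) = mex{0} = 1
g(4) = mex{1} = 0
g(5) = mex{0} = 1
g(6) = mex{0,1} = 2
g(7) = mex{0,1,2} = 3
g(8) = mex{0,1,3} = 2
g(9) = mex{0,1,2} = 3
So g(9) = 3.
By the Sprague-Grundy theorem, the Grundy value of a sum of independent games is the XOR of the component values.
Combined value = 6 XOR 2 XOR 3 = 7.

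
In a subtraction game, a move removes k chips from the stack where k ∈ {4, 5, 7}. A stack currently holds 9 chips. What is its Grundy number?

2

Build the Grundy sequence with g(k) = mex{g(k−s) : s ∈ {4, 5, 7}, s ≤ k}:
g(0) = mex{} = 0
g(1) = mex{} = 0
g(2) = mex{} = 0
g(3) = mex{} = 0
g(4) = mex{0} = 1
g(5) = mex{0} = 1
g(6) = mex{0} = 1
g(7) = mex{0} = 1
g(8) = mex{0,1} = 2
g(9) = mex{0,1} = 2
So g(9) = 2.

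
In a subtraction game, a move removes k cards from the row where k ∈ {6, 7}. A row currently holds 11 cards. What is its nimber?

1

Grundy values for subtraction set {6, 7}:
g(0) = mex{} = 0
g(1) = mex{} = 0
g(2) = mex{} = 0
g(3) = mex{} = 0
g(4) = mex{} = 0
g(5) = mex{} = 0
g(6) = mex{0} = 1
g(7) = mex{0} = 1
g(8) = mex{0} = 1
g(9) = mex{0} = 1
g(10) = mex{0} = 1
g(11) = mex{0} = 1
So g(11) = 1.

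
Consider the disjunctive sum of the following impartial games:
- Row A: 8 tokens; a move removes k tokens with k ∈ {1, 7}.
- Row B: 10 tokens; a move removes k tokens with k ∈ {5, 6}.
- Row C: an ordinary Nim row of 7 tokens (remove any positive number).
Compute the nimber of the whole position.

Grundy values for row A (subtraction set {1, 7}):
g(0) = mex{} = 0
g(1) = mex{0} = 1
g(2) = mex{1} = 0
g(3) = mex{0} = 1
g(4) = mex{1} = 0
g(5) = mex{0} = 1
g(6) = mex{1} = 0
g(7) = mex{0} = 1
g(8) = mex{1} = 0
So g(8) = 0.
For row B, compute g(0), g(1), … with moves {5, 6}:
k:     0  1  2  3  4  5  6  7  8  9 10
g(k):  0  0  0  0  0  1  1  1  1  1  2
So g(10) = 2.
Row C is a plain Nim row of size 7, so its Grundy value is 7.
By the Sprague-Grundy theorem, the Grundy value of a sum of independent games is the XOR of the component values.
Combined value = 0 XOR 2 XOR 7 = 5.

5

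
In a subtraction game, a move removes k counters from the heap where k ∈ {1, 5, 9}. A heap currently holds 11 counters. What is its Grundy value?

Build the Grundy sequence with g(k) = mex{g(k−s) : s ∈ {1, 5, 9}, s ≤ k}:
g(0) = mex{} = 0
g(1) = mex{0} = 1
g(2) = mex{1} = 0
g(3) = mex{0} = 1
g(4) = mex{1} = 0
g(5) = mex{0} = 1
g(6) = mex{1} = 0
g(7) = mex{0} = 1
g(8) = mex{1} = 0
g(9) = mex{0} = 1
g(10) = mex{1} = 0
g(11) = mex{0} = 1
So g(11) = 1.

1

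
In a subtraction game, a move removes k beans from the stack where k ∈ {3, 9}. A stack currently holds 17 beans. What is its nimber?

1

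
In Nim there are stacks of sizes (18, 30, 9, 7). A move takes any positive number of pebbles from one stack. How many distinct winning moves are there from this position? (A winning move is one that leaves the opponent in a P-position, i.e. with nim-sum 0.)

Nim-sum: 18 XOR 30 XOR 9 XOR 7 = 2.
The overall nim-sum is X = 2. A stack of size p has a winning move iff p XOR X < p (reduce it to p XOR X).
  18: 18 XOR 2 = 16 < 18 — winning move (to 16).
  30: 30 XOR 2 = 28 < 30 — winning move (to 28).
  9: 9 XOR 2 = 11 ≥ 9 — no move.
  7: 7 XOR 2 = 5 < 7 — winning move (to 5).
That gives 3 winning moves.

3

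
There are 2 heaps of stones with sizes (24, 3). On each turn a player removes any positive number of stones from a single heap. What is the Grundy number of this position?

Nim-sum: 24 XOR 3 = 27.

27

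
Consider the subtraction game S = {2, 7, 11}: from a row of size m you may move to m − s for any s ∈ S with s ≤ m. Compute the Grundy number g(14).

0

Build the Grundy sequence with g(k) = mex{g(k−s) : s ∈ {2, 7, 11}, s ≤ k}:
k:     0  1  2  3  4  5  6  7  8  9 10 11 12 13 14
g(k):  0  0  1  1  0  0  1  1  2  0  0  1  1  0  0
So g(14) = 0.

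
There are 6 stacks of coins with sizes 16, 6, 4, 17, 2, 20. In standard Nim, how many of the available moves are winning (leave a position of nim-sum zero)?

Nim-sum: 16 ^ 6 ^ 4 ^ 17 ^ 2 ^ 20 = 21.
The overall nim-sum is X = 21. A stack of size p has a winning move iff p XOR X < p (reduce it to p XOR X).
  16: 16 XOR 21 = 5 < 16 — winning move (to 5).
  6: 6 XOR 21 = 19 ≥ 6 — no move.
  4: 4 XOR 21 = 17 ≥ 4 — no move.
  17: 17 XOR 21 = 4 < 17 — winning move (to 4).
  2: 2 XOR 21 = 23 ≥ 2 — no move.
  20: 20 XOR 21 = 1 < 20 — winning move (to 1).
That gives 3 winning moves.

3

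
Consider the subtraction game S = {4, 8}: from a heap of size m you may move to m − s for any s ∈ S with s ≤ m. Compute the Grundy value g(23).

2

Build the Grundy sequence with g(k) = mex{g(k−s) : s ∈ {4, 8}, s ≤ k}:
k:     0  1  2  3  4  5  6  7  8  9 10 11 12 13 14 15 16 17 18 19 20 21 22 23
g(k):  0  0  0  0  1  1  1  1  2  2  2  2  0  0  0  0  1  1  1  1  2  2  2  2
So g(23) = 2.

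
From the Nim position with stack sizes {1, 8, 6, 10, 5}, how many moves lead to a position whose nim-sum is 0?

Nim-sum: 1 ⊕ 8 ⊕ 6 ⊕ 10 ⊕ 5 = 0.
The nim-sum is already 0, so every move leaves a nonzero nim-sum — there are no winning moves.

0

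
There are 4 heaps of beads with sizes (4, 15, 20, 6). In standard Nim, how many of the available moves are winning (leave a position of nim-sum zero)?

1

Bitwise XOR of the heap sizes:
  00100  (4)
  01111  (15)
  10100  (20)
  00110  (6)
  -----
  11001  (25)
The overall nim-sum is X = 25. A heap of size p has a winning move iff p XOR X < p (reduce it to p XOR X).
  4: 4 XOR 25 = 29 ≥ 4 — no move.
  15: 15 XOR 25 = 22 ≥ 15 — no move.
  20: 20 XOR 25 = 13 < 20 — winning move (to 13).
  6: 6 XOR 25 = 31 ≥ 6 — no move.
That gives 1 winning move.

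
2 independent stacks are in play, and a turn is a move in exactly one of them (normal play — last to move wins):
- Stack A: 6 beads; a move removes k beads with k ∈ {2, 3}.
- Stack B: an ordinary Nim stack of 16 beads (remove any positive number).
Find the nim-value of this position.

16

For stack A, compute g(0), g(1), … with moves {2, 3}:
g(0) = mex{} = 0
g(1) = mex{} = 0
g(2) = mex{0} = 1
g(3) = mex{0} = 1
g(4) = mex{0,1} = 2
g(5) = mex{1} = 0
g(6) = mex{1,2} = 0
So g(6) = 0.
Stack B is a plain Nim stack of size 16, so its Grundy value is 16.
The value of a disjunctive sum is the nim-sum of the parts.
Combined value = 0 ⊕ 16 = 16.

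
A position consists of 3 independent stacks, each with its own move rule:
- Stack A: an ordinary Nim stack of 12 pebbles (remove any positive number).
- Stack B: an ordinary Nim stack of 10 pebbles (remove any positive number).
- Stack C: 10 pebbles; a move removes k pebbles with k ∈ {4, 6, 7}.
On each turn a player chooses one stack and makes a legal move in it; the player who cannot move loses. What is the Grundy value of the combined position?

4

Stack A is a plain Nim stack of size 12, so its Grundy value is 12.
Stack B is a plain Nim stack of size 10, so its Grundy value is 10.
For stack C, compute g(0), g(1), … with moves {4, 6, 7}:
g(0) = mex{} = 0
g(1) = mex{} = 0
g(2) = mex{} = 0
g(3) = mex{} = 0
g(4) = mex{0} = 1
g(5) = mex{0} = 1
g(6) = mex{0} = 1
g(7) = mex{0} = 1
g(8) = mex{0,1} = 2
g(9) = mex{0,1} = 2
g(10) = mex{0,1} = 2
So g(10) = 2.
The value of a disjunctive sum is the nim-sum of the parts.
Combined value = 12 XOR 10 XOR 2 = 4.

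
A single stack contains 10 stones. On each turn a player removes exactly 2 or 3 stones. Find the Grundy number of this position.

Compute g(0), g(1), … for moves {2, 3}:
k:     0  1  2  3  4  5  6  7  8  9 10
g(k):  0  0  1  1  2  0  0  1  1  2  0
So g(10) = 0.

0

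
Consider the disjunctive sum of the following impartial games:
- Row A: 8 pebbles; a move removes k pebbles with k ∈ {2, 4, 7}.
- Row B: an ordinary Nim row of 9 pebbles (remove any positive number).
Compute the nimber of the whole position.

For row A, compute g(0), g(1), … with moves {2, 4, 7}:
g(0) = mex{} = 0
g(1) = mex{} = 0
g(2) = mex{0} = 1
g(3) = mex{0} = 1
g(4) = mex{0,1} = 2
g(5) = mex{0,1} = 2
g(6) = mex{1,2} = 0
g(7) = mex{0,1,2} = 3
g(8) = mex{0,2} = 1
So g(8) = 1.
Row B is a plain Nim row of size 9, so its Grundy value is 9.
By the Sprague-Grundy theorem, the Grundy value of a sum of independent games is the XOR of the component values.
Combined value = 1 XOR 9 = 8.

8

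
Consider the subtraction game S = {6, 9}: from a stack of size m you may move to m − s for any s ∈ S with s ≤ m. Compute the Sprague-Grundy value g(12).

2

Compute g(0), g(1), … for moves {6, 9}:
g(0) = mex{} = 0
g(1) = mex{} = 0
g(2) = mex{} = 0
g(3) = mex{} = 0
g(4) = mex{} = 0
g(5) = mex{} = 0
g(6) = mex{0} = 1
g(7) = mex{0} = 1
g(8) = mex{0} = 1
g(9) = mex{0} = 1
g(10) = mex{0} = 1
g(11) = mex{0} = 1
g(12) = mex{0,1} = 2
So g(12) = 2.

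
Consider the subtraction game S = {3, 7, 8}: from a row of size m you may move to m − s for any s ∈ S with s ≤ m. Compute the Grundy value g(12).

0

Grundy values for subtraction set {3, 7, 8}:
g(0) = mex{} = 0
g(1) = mex{} = 0
g(2) = mex{} = 0
g(3) = mex{0} = 1
g(4) = mex{0} = 1
g(5) = mex{0} = 1
g(6) = mex{1} = 0
g(7) = mex{0,1} = 2
g(8) = mex{0,1} = 2
g(9) = mex{0} = 1
g(10) = mex{0,1,2} = 3
g(11) = mex{1,2} = 0
g(12) = mex{1} = 0
So g(12) = 0.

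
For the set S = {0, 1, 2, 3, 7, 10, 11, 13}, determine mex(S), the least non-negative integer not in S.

4

The values 0, 1, 2, 3 are all present; 4 is the first non-negative integer missing from the set.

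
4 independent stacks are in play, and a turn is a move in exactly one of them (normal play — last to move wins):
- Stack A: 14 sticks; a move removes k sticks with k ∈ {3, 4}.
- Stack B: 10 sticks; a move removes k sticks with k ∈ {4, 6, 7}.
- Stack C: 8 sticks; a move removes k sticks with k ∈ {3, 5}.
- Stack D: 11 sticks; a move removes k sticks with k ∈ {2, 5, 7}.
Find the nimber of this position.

Build the Grundy sequence for stack A with g(k) = mex{g(k−s) : s ∈ {3, 4}, s ≤ k}:
g(0) = mex{} = 0
g(1) = mex{} = 0
g(2) = mex{} = 0
g(3) = mex{0} = 1
g(4) = mex{0} = 1
g(5) = mex{0} = 1
g(6) = mex{0,1} = 2
g(7) = mex{1} = 0
g(8) = mex{1} = 0
g(9) = mex{1,2} = 0
g(10) = mex{0,2} = 1
g(11) = mex{0} = 1
g(12) = mex{0} = 1
g(13) = mex{0,1} = 2
g(14) = mex{1} = 0
So g(14) = 0.
Build the Grundy sequence for stack B with g(k) = mex{g(k−s) : s ∈ {4, 6, 7}, s ≤ k}:
g(0) = mex{} = 0
g(1) = mex{} = 0
g(2) = mex{} = 0
g(3) = mex{} = 0
g(4) = mex{0} = 1
g(5) = mex{0} = 1
g(6) = mex{0} = 1
g(7) = mex{0} = 1
g(8) = mex{0,1} = 2
g(9) = mex{0,1} = 2
g(10) = mex{0,1} = 2
So g(10) = 2.
For stack C, compute g(0), g(1), … with moves {3, 5}:
g(0) = mex{} = 0
g(1) = mex{} = 0
g(2) = mex{} = 0
g(3) = mex{0} = 1
g(4) = mex{0} = 1
g(5) = mex{0} = 1
g(6) = mex{0,1} = 2
g(7) = mex{0,1} = 2
g(8) = mex{1} = 0
So g(8) = 0.
Build the Grundy sequence for stack D with g(k) = mex{g(k−s) : s ∈ {2, 5, 7}, s ≤ k}:
g(0) = mex{} = 0
g(1) = mex{} = 0
g(2) = mex{0} = 1
g(3) = mex{0} = 1
g(4) = mex{1} = 0
g(5) = mex{0,1} = 2
g(6) = mex{0} = 1
g(7) = mex{0,1,2} = 3
g(8) = mex{0,1} = 2
g(9) = mex{0,1,3} = 2
g(10) = mex{1,2} = 0
g(11) = mex{0,1,2} = 3
So g(11) = 3.
By the Sprague-Grundy theorem, the Grundy value of a sum of independent games is the XOR of the component values.
Combined value = 0 ⊕ 2 ⊕ 0 ⊕ 3 = 1.

1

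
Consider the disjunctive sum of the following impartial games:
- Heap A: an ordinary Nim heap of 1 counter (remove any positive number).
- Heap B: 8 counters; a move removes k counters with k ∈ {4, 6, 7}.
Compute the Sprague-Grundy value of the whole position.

Heap A is a plain Nim heap of size 1, so its Grundy value is 1.
Grundy values for heap B (subtraction set {4, 6, 7}):
g(0) = mex{} = 0
g(1) = mex{} = 0
g(2) = mex{} = 0
g(3) = mex{} = 0
g(4) = mex{0} = 1
g(5) = mex{0} = 1
g(6) = mex{0} = 1
g(7) = mex{0} = 1
g(8) = mex{0,1} = 2
So g(8) = 2.
The value of a disjunctive sum is the nim-sum of the parts.
Combined value = 1 XOR 2 = 3.

3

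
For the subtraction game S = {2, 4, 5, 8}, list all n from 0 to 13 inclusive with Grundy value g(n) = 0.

0, 1, 7, 10, 13

Grundy values for subtraction set {2, 4, 5, 8}:
k:     0  1  2  3  4  5  6  7  8  9 10 11 12 13
g(k):  0  0  1  1  2  2  3  0  4  1  0  2  1  0
The P-positions (g = 0) in 0..13 are 0, 1, 7, 10, 13.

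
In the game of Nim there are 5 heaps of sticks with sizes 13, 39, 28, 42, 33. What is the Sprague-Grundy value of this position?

Nim-sum: 13 ^ 39 ^ 28 ^ 42 ^ 33 = 61.

61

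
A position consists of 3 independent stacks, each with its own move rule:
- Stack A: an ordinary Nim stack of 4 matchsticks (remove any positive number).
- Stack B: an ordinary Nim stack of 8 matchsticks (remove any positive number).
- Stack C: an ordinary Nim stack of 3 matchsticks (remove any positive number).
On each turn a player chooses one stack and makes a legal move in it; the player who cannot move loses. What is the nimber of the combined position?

15

Stack A is a plain Nim stack of size 4, so its Grundy value is 4.
Stack B is a plain Nim stack of size 8, so its Grundy value is 8.
Stack C is a plain Nim stack of size 3, so its Grundy value is 3.
By the Sprague-Grundy theorem, the Grundy value of a sum of independent games is the XOR of the component values.
Combined value = 4 ⊕ 8 ⊕ 3 = 15.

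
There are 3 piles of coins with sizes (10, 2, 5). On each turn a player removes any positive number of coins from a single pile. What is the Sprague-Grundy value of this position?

Nim-sum: 10 ⊕ 2 ⊕ 5 = 13.

13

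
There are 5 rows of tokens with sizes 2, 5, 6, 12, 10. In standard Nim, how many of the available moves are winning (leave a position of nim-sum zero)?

Bitwise XOR of the heap sizes:
  0010  (2)
  0101  (5)
  0110  (6)
  1100  (12)
  1010  (10)
  ----
  0111  (7)
The overall nim-sum is X = 7. A row of size p has a winning move iff p XOR X < p (reduce it to p XOR X).
  2: 2 XOR 7 = 5 ≥ 2 — no move.
  5: 5 XOR 7 = 2 < 5 — winning move (to 2).
  6: 6 XOR 7 = 1 < 6 — winning move (to 1).
  12: 12 XOR 7 = 11 < 12 — winning move (to 11).
  10: 10 XOR 7 = 13 ≥ 10 — no move.
That gives 3 winning moves.

3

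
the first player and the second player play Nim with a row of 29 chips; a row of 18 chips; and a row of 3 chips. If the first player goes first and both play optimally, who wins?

Write each in binary and XOR column by column:
  11101  (29)
  10010  (18)
  00011  (3)
  -----
  01100  (12)
The nim-sum is 12 ≠ 0, so this is an N-position: the player to move can win; the first player has a winning move.

the first player wins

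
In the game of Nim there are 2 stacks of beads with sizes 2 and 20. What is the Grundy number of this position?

22

Compute the nim-sum pairwise:
2 ^ 20 = 22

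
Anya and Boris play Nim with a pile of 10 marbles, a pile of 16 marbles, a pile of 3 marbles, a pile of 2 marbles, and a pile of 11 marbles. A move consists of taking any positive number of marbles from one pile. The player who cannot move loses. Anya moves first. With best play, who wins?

Bitwise XOR of the heap sizes:
  01010  (10)
  10000  (16)
  00011  (3)
  00010  (2)
  01011  (11)
  -----
  10000  (16)
The nim-sum is 16 ≠ 0, so this is an N-position: the player to move can win; Anya has a winning move.

Anya wins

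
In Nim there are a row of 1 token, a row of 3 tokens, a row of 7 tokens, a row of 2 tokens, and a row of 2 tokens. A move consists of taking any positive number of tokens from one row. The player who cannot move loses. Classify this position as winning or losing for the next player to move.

Winning position

In binary:
  001  (1)
  011  (3)
  111  (7)
  010  (2)
  010  (2)
  ---
  101  (5)
The nim-sum is 5 ≠ 0, so this is an N-position: the player to move can win.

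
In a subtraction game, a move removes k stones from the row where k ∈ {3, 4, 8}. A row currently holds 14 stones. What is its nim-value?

Grundy values for subtraction set {3, 4, 8}:
g(0) = mex{} = 0
g(1) = mex{} = 0
g(2) = mex{} = 0
g(3) = mex{0} = 1
g(4) = mex{0} = 1
g(5) = mex{0} = 1
g(6) = mex{0,1} = 2
g(7) = mex{1} = 0
g(8) = mex{0,1} = 2
g(9) = mex{0,1,2} = 3
g(10) = mex{0,2} = 1
g(11) = mex{0,1,2} = 3
g(12) = mex{1,2,3} = 0
g(13) = mex{1,3} = 0
g(14) = mex{1,2,3} = 0
So g(14) = 0.

0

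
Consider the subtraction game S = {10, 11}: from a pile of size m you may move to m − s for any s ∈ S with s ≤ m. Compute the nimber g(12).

Grundy values for subtraction set {10, 11}:
g(0) = mex{} = 0
g(1) = mex{} = 0
g(2) = mex{} = 0
g(3) = mex{} = 0
g(4) = mex{} = 0
g(5) = mex{} = 0
g(6) = mex{} = 0
g(7) = mex{} = 0
g(8) = mex{} = 0
g(9) = mex{} = 0
g(10) = mex{0} = 1
g(11) = mex{0} = 1
g(12) = mex{0} = 1
So g(12) = 1.

1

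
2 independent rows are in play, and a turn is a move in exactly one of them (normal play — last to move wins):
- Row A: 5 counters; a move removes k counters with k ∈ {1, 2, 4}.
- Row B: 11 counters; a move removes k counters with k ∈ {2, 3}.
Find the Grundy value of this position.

Build the Grundy sequence for row A with g(k) = mex{g(k−s) : s ∈ {1, 2, 4}, s ≤ k}:
g(0) = mex{} = 0
g(1) = mex{0} = 1
g(2) = mex{0,1} = 2
g(3) = mex{1,2} = 0
g(4) = mex{0,2} = 1
g(5) = mex{0,1} = 2
So g(5) = 2.
Grundy values for row B (subtraction set {2, 3}):
g(0) = mex{} = 0
g(1) = mex{} = 0
g(2) = mex{0} = 1
g(3) = mex{0} = 1
g(4) = mex{0,1} = 2
g(5) = mex{1} = 0
g(6) = mex{1,2} = 0
g(7) = mex{0,2} = 1
g(8) = mex{0} = 1
g(9) = mex{0,1} = 2
g(10) = mex{1} = 0
g(11) = mex{1,2} = 0
So g(11) = 0.
The value of a disjunctive sum is the nim-sum of the parts.
Combined value = 2 ⊕ 0 = 2.

2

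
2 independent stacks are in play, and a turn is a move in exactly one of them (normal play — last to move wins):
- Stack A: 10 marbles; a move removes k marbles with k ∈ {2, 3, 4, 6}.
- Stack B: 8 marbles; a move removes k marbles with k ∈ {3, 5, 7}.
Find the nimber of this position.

3

Grundy values for stack A (subtraction set {2, 3, 4, 6}):
k:     0  1  2  3  4  5  6  7  8  9 10
g(k):  0  0  1  1  2  2  3  3  0  0  1
So g(10) = 1.
Grundy values for stack B (subtraction set {3, 5, 7}):
k:     0  1  2  3  4  5  6  7  8
g(k):  0  0  0  1  1  1  2  2  2
So g(8) = 2.
The value of a disjunctive sum is the nim-sum of the parts.
Combined value = 1 XOR 2 = 3.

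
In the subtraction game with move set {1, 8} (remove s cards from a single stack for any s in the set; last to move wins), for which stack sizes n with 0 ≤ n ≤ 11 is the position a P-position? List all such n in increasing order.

0, 2, 4, 6, 9, 11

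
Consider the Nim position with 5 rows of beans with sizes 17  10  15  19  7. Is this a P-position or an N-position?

P-position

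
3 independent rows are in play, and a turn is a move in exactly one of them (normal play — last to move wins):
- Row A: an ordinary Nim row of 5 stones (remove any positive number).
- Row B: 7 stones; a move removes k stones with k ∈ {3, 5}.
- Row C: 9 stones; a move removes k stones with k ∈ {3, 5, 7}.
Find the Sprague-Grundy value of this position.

Row A is a plain Nim row of size 5, so its Grundy value is 5.
For row B, compute g(0), g(1), … with moves {3, 5}:
g(0) = mex{} = 0
g(1) = mex{} = 0
g(2) = mex{} = 0
g(3) = mex{0} = 1
g(4) = mex{0} = 1
g(5) = mex{0} = 1
g(6) = mex{0,1} = 2
g(7) = mex{0,1} = 2
So g(7) = 2.
Build the Grundy sequence for row C with g(k) = mex{g(k−s) : s ∈ {3, 5, 7}, s ≤ k}:
k:     0  1  2  3  4  5  6  7  8  9
g(k):  0  0  0  1  1  1  2  2  2  3
So g(9) = 3.
The value of a disjunctive sum is the nim-sum of the parts.
Combined value = 5 XOR 2 XOR 3 = 4.

4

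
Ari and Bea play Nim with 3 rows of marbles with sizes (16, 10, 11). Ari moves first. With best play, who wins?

Compute the nim-sum pairwise:
16 ⊕ 10 = 26
26 ⊕ 11 = 17
The nim-sum is 17 ≠ 0, so this is an N-position: the player to move can win; Ari has a winning move.

Ari wins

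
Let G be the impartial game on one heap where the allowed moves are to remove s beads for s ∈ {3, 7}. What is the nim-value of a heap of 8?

2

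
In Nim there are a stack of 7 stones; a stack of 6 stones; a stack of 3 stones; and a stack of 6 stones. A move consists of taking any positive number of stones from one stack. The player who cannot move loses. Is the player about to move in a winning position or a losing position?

Compute the nim-sum pairwise:
7 XOR 6 = 1
1 XOR 3 = 2
2 XOR 6 = 4
The nim-sum is 4 ≠ 0, so this is an N-position: the player to move can win.

Winning position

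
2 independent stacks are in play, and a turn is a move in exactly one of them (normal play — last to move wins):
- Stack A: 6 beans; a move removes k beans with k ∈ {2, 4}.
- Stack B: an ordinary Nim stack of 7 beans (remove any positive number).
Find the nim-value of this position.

7

Grundy values for stack A (subtraction set {2, 4}):
g(0) = mex{} = 0
g(1) = mex{} = 0
g(2) = mex{0} = 1
g(3) = mex{0} = 1
g(4) = mex{0,1} = 2
g(5) = mex{0,1} = 2
g(6) = mex{1,2} = 0
So g(6) = 0.
Stack B is a plain Nim stack of size 7, so its Grundy value is 7.
By the Sprague-Grundy theorem, the Grundy value of a sum of independent games is the XOR of the component values.
Combined value = 0 XOR 7 = 7.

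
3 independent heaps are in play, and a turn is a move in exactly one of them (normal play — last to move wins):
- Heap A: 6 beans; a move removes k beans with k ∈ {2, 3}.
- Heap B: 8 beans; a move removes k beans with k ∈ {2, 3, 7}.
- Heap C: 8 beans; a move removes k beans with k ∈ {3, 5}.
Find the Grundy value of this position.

1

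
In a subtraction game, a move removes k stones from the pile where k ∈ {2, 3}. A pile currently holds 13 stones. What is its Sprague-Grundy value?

Compute g(0), g(1), … for moves {2, 3}:
k:     0  1  2  3  4  5  6  7  8  9 10 11 12 13
g(k):  0  0  1  1  2  0  0  1  1  2  0  0  1  1
So g(13) = 1.

1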